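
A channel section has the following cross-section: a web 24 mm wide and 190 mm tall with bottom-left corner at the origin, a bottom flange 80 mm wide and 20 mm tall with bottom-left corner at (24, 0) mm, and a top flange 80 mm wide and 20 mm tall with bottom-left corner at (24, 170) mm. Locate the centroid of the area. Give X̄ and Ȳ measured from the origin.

X̄ = 33.44 mm, Ȳ = 95.00 mm

web: A = 24 × 190 = 4560.00, centroid at (12.00, 95.00).
bottom flange: A = 80 × 20 = 1600.00, centroid at (64.00, 10.00).
top flange: A = 80 × 20 = 1600.00, centroid at (64.00, 180.00).
ΣA = 7760.00 mm²
ΣAX̄ = (4560.00)(12.00) + (1600.00)(64.00) + (1600.00)(64.00) = 259520.00 mm³
ΣAȲ = (4560.00)(95.00) + (1600.00)(10.00) + (1600.00)(180.00) = 737200.00 mm³
X̄ = 259520.00 / 7760.00 = 33.44 mm
Ȳ = 737200.00 / 7760.00 = 95.00 mm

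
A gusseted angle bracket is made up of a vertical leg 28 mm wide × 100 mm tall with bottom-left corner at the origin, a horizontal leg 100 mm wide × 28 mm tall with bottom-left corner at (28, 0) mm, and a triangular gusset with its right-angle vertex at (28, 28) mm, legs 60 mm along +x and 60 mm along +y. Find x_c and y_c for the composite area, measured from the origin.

x_c = 46.49 mm, y_c = 35.89 mm

vertical leg: A = 28 × 100 = 2800.00, centroid at (14.00, 50.00).
horizontal leg: A = 100 × 28 = 2800.00, centroid at (78.00, 14.00).
gusset: A = ½·60·60 = 1800.00, centroid at (48.00, 48.00).
ΣA = 7400.00 mm², ΣAx_c = 344000.00 mm³, ΣAy_c = 265600.00 mm³.
x_c = 344000.00/7400.00 = 46.49 mm; y_c = 265600.00/7400.00 = 35.89 mm.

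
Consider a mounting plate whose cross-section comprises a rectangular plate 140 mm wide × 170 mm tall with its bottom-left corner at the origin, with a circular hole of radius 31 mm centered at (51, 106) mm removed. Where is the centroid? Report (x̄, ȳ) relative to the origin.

plate: A = 140 × 170 = 23800.00, centroid at (70.00, 85.00).
hole: A = −π·31² = -3019.07, centroid at (51.00, 106.00).
ΣA = 20780.93 mm², ΣAx̄ = 1512027.40 mm³, ΣAȳ = 1702978.52 mm³.
x̄ = 1512027.40/20780.93 = 72.76 mm; ȳ = 1702978.52/20780.93 = 81.95 mm.

x̄ = 72.76 mm, ȳ = 81.95 mm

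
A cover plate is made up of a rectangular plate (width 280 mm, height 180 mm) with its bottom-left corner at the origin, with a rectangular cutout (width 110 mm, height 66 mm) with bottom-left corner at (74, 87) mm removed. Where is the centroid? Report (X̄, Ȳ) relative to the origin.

X̄ = 141.85 mm, Ȳ = 84.95 mm

plate: A = 280 × 180 = 50400.00, centroid at (140.00, 90.00).
hole: A = −(110 × 66) = -7260.00, centroid at (129.00, 120.00).
ΣA = 43140.00 mm²
ΣAX̄ = (50400.00)(140.00) + (-7260.00)(129.00) = 6119460.00 mm³
ΣAȲ = (50400.00)(90.00) + (-7260.00)(120.00) = 3664800.00 mm³
X̄ = 6119460.00 / 43140.00 = 141.85 mm
Ȳ = 3664800.00 / 43140.00 = 84.95 mm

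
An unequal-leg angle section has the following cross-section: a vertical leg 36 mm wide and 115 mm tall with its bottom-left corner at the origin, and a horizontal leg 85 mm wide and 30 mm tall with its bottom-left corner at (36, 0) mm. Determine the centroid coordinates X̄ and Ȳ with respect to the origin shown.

Part | A | x̄ᵢ | ȳᵢ | A·x̄ᵢ | A·ȳᵢ
vertical leg | 4140.00 | 18.00 | 57.50 | 74520.00 | 238050.00
horizontal leg | 2550.00 | 78.50 | 15.00 | 200175.00 | 38250.00
Σ | 6690.00 |  |  | 274695.00 | 276300.00
X̄ = 274695.00 / 6690.00 = 41.06 mm
Ȳ = 276300.00 / 6690.00 = 41.30 mm

X̄ = 41.06 mm, Ȳ = 41.30 mm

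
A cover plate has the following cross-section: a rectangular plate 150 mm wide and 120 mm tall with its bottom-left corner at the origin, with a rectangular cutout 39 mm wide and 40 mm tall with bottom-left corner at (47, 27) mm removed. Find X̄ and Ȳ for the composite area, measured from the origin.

plate: A = 150 × 120 = 18000.00, centroid at (75.00, 60.00).
hole: A = −(39 × 40) = -1560.00, centroid at (66.50, 47.00).
ΣA = 16440.00 mm²
ΣAX̄ = (18000.00)(75.00) + (-1560.00)(66.50) = 1246260.00 mm³
ΣAȲ = (18000.00)(60.00) + (-1560.00)(47.00) = 1006680.00 mm³
X̄ = 1246260.00 / 16440.00 = 75.81 mm
Ȳ = 1006680.00 / 16440.00 = 61.23 mm

X̄ = 75.81 mm, Ȳ = 61.23 mm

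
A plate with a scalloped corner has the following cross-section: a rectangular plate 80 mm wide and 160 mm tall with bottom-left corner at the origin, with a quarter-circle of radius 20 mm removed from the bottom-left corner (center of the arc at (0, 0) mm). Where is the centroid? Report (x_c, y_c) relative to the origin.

plate: A = 80 × 160 = 12800.00, centroid at (40.00, 80.00).
removed quarter-circle: A = −¼π·20² = -314.16, centroid at (8.49, 8.49).
ΣA = 12485.84 mm²
ΣAx_c = (12800.00)(40.00) + (-314.16)(8.49) = 509333.33 mm³
ΣAy_c = (12800.00)(80.00) + (-314.16)(8.49) = 1021333.33 mm³
x_c = 509333.33 / 12485.84 = 40.79 mm
y_c = 1021333.33 / 12485.84 = 81.80 mm

x_c = 40.79 mm, y_c = 81.80 mm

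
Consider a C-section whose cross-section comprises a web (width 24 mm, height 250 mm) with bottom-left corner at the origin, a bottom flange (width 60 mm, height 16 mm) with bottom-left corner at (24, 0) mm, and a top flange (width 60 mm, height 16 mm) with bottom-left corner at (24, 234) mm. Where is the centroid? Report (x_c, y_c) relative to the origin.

x_c = 22.18 mm, y_c = 125.00 mm

web: A = 24 × 250 = 6000.00, centroid at (12.00, 125.00).
bottom flange: A = 60 × 16 = 960.00, centroid at (54.00, 8.00).
top flange: A = 60 × 16 = 960.00, centroid at (54.00, 242.00).
ΣA = 7920.00 mm², ΣAx_c = 175680.00 mm³, ΣAy_c = 990000.00 mm³.
x_c = 175680.00/7920.00 = 22.18 mm; y_c = 990000.00/7920.00 = 125.00 mm.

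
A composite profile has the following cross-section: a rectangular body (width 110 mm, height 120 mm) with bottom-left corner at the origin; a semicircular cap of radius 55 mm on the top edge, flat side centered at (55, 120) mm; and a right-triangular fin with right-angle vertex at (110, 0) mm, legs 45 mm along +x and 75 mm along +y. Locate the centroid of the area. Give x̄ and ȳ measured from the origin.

x̄ = 61.01 mm, ȳ = 77.16 mm

rectangular body: A = 110 × 120 = 13200.00, centroid at (55.00, 60.00).
semicircular top: A = ½π·55² = 4751.66, centroid at (55.00, 143.34).
triangular fin: A = ½·45·75 = 1687.50, centroid at (125.00, 25.00).
ΣA = 19639.16 mm², ΣAx̄ = 1198278.74 mm³, ΣAȳ = 1515303.23 mm³.
x̄ = 1198278.74/19639.16 = 61.01 mm; ȳ = 1515303.23/19639.16 = 77.16 mm.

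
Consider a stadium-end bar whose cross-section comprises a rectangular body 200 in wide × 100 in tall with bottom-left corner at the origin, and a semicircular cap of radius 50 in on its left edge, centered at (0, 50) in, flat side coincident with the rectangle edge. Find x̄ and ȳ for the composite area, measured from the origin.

x̄ = 80.10 in, ȳ = 50.00 in

Part | A | x̄ᵢ | ȳᵢ | A·x̄ᵢ | A·ȳᵢ
rectangular body | 20000.00 | 100.00 | 50.00 | 2000000.00 | 1000000.00
semicircular end | 3926.99 | -21.22 | 50.00 | -83333.33 | 196349.54
Σ | 23926.99 |  |  | 1916666.67 | 1196349.54
x̄ = 1916666.67 / 23926.99 = 80.10 in
ȳ = 1196349.54 / 23926.99 = 50.00 in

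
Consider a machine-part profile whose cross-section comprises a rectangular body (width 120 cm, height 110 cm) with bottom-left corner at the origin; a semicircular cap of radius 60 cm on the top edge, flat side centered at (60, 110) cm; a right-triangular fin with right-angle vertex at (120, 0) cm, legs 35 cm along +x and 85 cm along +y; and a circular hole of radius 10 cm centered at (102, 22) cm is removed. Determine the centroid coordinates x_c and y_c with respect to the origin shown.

x_c = 64.66 cm, y_c = 76.26 cm

rectangular body: A = 120 × 110 = 13200.00, centroid at (60.00, 55.00).
semicircular top: A = ½π·60² = 5654.87, centroid at (60.00, 135.46).
triangular fin: A = ½·35·85 = 1487.50, centroid at (131.67, 28.33).
hole: A = −π·10² = -314.16, centroid at (102.00, 22.00).
ΣA = 20028.21 cm², ΣAx_c = 1295101.93 cm³, ΣAy_c = 1527269.67 cm³.
x_c = 1295101.93/20028.21 = 64.66 cm; y_c = 1527269.67/20028.21 = 76.26 cm.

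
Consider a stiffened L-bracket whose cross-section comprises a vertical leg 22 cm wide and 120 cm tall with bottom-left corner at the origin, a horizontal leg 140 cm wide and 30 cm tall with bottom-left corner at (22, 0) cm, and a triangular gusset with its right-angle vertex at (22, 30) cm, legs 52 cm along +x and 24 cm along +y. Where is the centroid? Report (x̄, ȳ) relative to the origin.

Part | A | x̄ᵢ | ȳᵢ | A·x̄ᵢ | A·ȳᵢ
vertical leg | 2640.00 | 11.00 | 60.00 | 29040.00 | 158400.00
horizontal leg | 4200.00 | 92.00 | 15.00 | 386400.00 | 63000.00
gusset | 624.00 | 39.33 | 38.00 | 24544.00 | 23712.00
Σ | 7464.00 |  |  | 439984.00 | 245112.00
x̄ = 439984.00 / 7464.00 = 58.95 cm
ȳ = 245112.00 / 7464.00 = 32.84 cm

x̄ = 58.95 cm, ȳ = 32.84 cm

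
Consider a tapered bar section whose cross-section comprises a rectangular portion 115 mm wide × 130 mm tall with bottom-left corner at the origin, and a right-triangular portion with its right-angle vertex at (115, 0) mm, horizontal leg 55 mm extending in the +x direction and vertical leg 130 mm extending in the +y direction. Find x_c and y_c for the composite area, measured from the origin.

x_c = 72.13 mm, y_c = 60.82 mm

rectangular portion: A = 115 × 130 = 14950.00, centroid at (57.50, 65.00).
triangular portion: A = ½·55·130 = 3575.00, centroid at (133.33, 43.33).
ΣA = 18525.00 mm²
ΣAx_c = (14950.00)(57.50) + (3575.00)(133.33) = 1336291.67 mm³
ΣAy_c = (14950.00)(65.00) + (3575.00)(43.33) = 1126666.67 mm³
x_c = 1336291.67 / 18525.00 = 72.13 mm
y_c = 1126666.67 / 18525.00 = 60.82 mm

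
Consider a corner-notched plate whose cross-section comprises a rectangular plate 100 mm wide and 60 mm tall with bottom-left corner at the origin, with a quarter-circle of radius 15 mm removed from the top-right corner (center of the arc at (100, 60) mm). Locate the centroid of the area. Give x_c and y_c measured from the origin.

Part | A | x̄ᵢ | ȳᵢ | A·x̄ᵢ | A·ȳᵢ
plate | 6000.00 | 50.00 | 30.00 | 300000.00 | 180000.00
removed quarter-circle | -176.71 | 93.63 | 53.63 | -16546.46 | -9477.88
Σ | 5823.29 |  |  | 283453.54 | 170522.12
x_c = 283453.54 / 5823.29 = 48.68 mm
y_c = 170522.12 / 5823.29 = 29.28 mm

x_c = 48.68 mm, y_c = 29.28 mm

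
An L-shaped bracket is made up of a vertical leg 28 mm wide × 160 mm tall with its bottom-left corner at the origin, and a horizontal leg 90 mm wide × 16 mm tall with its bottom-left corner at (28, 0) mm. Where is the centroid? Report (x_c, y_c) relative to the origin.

x_c = 28.35 mm, y_c = 62.49 mm

vertical leg: A = 28 × 160 = 4480.00, centroid at (14.00, 80.00).
horizontal leg: A = 90 × 16 = 1440.00, centroid at (73.00, 8.00).
ΣA = 5920.00 mm², ΣAx_c = 167840.00 mm³, ΣAy_c = 369920.00 mm³.
x_c = 167840.00/5920.00 = 28.35 mm; y_c = 369920.00/5920.00 = 62.49 mm.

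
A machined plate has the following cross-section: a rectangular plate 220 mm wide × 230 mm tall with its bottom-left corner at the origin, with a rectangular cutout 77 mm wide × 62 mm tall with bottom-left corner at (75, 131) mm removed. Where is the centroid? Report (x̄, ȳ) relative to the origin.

Part | A | x̄ᵢ | ȳᵢ | A·x̄ᵢ | A·ȳᵢ
plate | 50600.00 | 110.00 | 115.00 | 5566000.00 | 5819000.00
hole | -4774.00 | 113.50 | 162.00 | -541849.00 | -773388.00
Σ | 45826.00 |  |  | 5024151.00 | 5045612.00
x̄ = 5024151.00 / 45826.00 = 109.64 mm
ȳ = 5045612.00 / 45826.00 = 110.10 mm

x̄ = 109.64 mm, ȳ = 110.10 mm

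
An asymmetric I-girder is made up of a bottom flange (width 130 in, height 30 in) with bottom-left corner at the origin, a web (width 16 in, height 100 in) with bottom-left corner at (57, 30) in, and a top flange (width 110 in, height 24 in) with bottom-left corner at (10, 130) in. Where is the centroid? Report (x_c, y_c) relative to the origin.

x_c = 65.00 in, y_c = 68.97 in

Part | A | x̄ᵢ | ȳᵢ | A·x̄ᵢ | A·ȳᵢ
bottom flange | 3900.00 | 65.00 | 15.00 | 253500.00 | 58500.00
web | 1600.00 | 65.00 | 80.00 | 104000.00 | 128000.00
top flange | 2640.00 | 65.00 | 142.00 | 171600.00 | 374880.00
Σ | 8140.00 |  |  | 529100.00 | 561380.00
x_c = 529100.00 / 8140.00 = 65.00 in
y_c = 561380.00 / 8140.00 = 68.97 in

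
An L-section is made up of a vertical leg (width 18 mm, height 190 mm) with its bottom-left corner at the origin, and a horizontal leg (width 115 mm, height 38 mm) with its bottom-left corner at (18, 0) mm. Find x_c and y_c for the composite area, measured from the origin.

x_c = 46.30 mm, y_c = 52.37 mm

vertical leg: A = 18 × 190 = 3420.00, centroid at (9.00, 95.00).
horizontal leg: A = 115 × 38 = 4370.00, centroid at (75.50, 19.00).
ΣA = 7790.00 mm², ΣAx_c = 360715.00 mm³, ΣAy_c = 407930.00 mm³.
x_c = 360715.00/7790.00 = 46.30 mm; y_c = 407930.00/7790.00 = 52.37 mm.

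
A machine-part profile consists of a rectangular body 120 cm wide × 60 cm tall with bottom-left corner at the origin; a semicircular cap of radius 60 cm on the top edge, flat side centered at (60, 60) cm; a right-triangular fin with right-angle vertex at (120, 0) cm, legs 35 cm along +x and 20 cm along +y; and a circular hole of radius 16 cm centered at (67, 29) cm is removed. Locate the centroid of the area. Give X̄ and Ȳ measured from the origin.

X̄ = 61.57 cm, Ȳ = 54.70 cm

rectangular body: A = 120 × 60 = 7200.00, centroid at (60.00, 30.00).
semicircular top: A = ½π·60² = 5654.87, centroid at (60.00, 85.46).
triangular fin: A = ½·35·20 = 350.00, centroid at (131.67, 6.67).
hole: A = −π·16² = -804.25, centroid at (67.00, 29.00).
ΣA = 12400.62 cm²
ΣAX̄ = (7200.00)(60.00) + (5654.87)(60.00) + (350.00)(131.67) + (-804.25)(67.00) = 763490.74 cm³
ΣAȲ = (7200.00)(30.00) + (5654.87)(85.46) + (350.00)(6.67) + (-804.25)(29.00) = 678302.16 cm³
X̄ = 763490.74 / 12400.62 = 61.57 cm
Ȳ = 678302.16 / 12400.62 = 54.70 cm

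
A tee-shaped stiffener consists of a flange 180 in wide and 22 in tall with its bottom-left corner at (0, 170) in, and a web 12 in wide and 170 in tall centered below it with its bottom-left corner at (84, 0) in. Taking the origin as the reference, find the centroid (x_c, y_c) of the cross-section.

x_c = 90.00 in, y_c = 148.36 in

web: A = 12 × 170 = 2040.00, centroid at (90.00, 85.00).
flange: A = 180 × 22 = 3960.00, centroid at (90.00, 181.00).
ΣA = 6000.00 in², ΣAx_c = 540000.00 in³, ΣAy_c = 890160.00 in³.
x_c = 540000.00/6000.00 = 90.00 in; y_c = 890160.00/6000.00 = 148.36 in.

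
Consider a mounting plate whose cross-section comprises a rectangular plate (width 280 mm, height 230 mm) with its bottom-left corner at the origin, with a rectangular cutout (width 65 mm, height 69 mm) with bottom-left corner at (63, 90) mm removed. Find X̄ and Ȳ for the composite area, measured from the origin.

Part | A | x̄ᵢ | ȳᵢ | A·x̄ᵢ | A·ȳᵢ
plate | 64400.00 | 140.00 | 115.00 | 9016000.00 | 7406000.00
hole | -4485.00 | 95.50 | 124.50 | -428317.50 | -558382.50
Σ | 59915.00 |  |  | 8587682.50 | 6847617.50
X̄ = 8587682.50 / 59915.00 = 143.33 mm
Ȳ = 6847617.50 / 59915.00 = 114.29 mm

X̄ = 143.33 mm, Ȳ = 114.29 mm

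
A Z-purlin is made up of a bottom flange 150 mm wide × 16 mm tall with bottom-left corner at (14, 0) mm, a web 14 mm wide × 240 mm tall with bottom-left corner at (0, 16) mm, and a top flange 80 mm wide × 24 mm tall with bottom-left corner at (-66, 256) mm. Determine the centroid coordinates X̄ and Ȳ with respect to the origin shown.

bottom flange: A = 150 × 16 = 2400.00, centroid at (89.00, 8.00).
web: A = 14 × 240 = 3360.00, centroid at (7.00, 136.00).
top flange: A = 80 × 24 = 1920.00, centroid at (-26.00, 268.00).
ΣA = 7680.00 mm², ΣAX̄ = 187200.00 mm³, ΣAȲ = 990720.00 mm³.
X̄ = 187200.00/7680.00 = 24.38 mm; Ȳ = 990720.00/7680.00 = 129.00 mm.

X̄ = 24.38 mm, Ȳ = 129.00 mm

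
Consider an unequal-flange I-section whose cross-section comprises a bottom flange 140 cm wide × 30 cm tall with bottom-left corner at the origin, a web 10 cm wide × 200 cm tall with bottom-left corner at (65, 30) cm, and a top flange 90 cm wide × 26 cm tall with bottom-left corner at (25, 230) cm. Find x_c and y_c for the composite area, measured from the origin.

bottom flange: A = 140 × 30 = 4200.00, centroid at (70.00, 15.00).
web: A = 10 × 200 = 2000.00, centroid at (70.00, 130.00).
top flange: A = 90 × 26 = 2340.00, centroid at (70.00, 243.00).
ΣA = 8540.00 cm²
ΣAx_c = (4200.00)(70.00) + (2000.00)(70.00) + (2340.00)(70.00) = 597800.00 cm³
ΣAy_c = (4200.00)(15.00) + (2000.00)(130.00) + (2340.00)(243.00) = 891620.00 cm³
x_c = 597800.00 / 8540.00 = 70.00 cm
y_c = 891620.00 / 8540.00 = 104.41 cm

x_c = 70.00 cm, y_c = 104.41 cm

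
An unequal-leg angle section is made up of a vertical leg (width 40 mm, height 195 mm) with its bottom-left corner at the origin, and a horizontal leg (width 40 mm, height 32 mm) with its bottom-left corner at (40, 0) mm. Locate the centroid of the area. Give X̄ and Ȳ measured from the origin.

X̄ = 25.64 mm, Ȳ = 86.01 mm

Part | A | x̄ᵢ | ȳᵢ | A·x̄ᵢ | A·ȳᵢ
vertical leg | 7800.00 | 20.00 | 97.50 | 156000.00 | 760500.00
horizontal leg | 1280.00 | 60.00 | 16.00 | 76800.00 | 20480.00
Σ | 9080.00 |  |  | 232800.00 | 780980.00
X̄ = 232800.00 / 9080.00 = 25.64 mm
Ȳ = 780980.00 / 9080.00 = 86.01 mm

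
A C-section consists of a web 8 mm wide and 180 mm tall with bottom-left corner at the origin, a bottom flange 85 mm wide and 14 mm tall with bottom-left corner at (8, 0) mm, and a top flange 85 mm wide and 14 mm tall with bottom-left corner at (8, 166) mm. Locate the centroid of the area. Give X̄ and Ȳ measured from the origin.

web: A = 8 × 180 = 1440.00, centroid at (4.00, 90.00).
bottom flange: A = 85 × 14 = 1190.00, centroid at (50.50, 7.00).
top flange: A = 85 × 14 = 1190.00, centroid at (50.50, 173.00).
ΣA = 3820.00 mm²
ΣAX̄ = (1440.00)(4.00) + (1190.00)(50.50) + (1190.00)(50.50) = 125950.00 mm³
ΣAȲ = (1440.00)(90.00) + (1190.00)(7.00) + (1190.00)(173.00) = 343800.00 mm³
X̄ = 125950.00 / 3820.00 = 32.97 mm
Ȳ = 343800.00 / 3820.00 = 90.00 mm

X̄ = 32.97 mm, Ȳ = 90.00 mm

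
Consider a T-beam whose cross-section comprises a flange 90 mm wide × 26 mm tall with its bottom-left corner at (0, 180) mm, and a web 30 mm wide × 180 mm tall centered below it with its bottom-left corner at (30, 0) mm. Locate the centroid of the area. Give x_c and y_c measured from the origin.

x_c = 45.00 mm, y_c = 121.14 mm

web: A = 30 × 180 = 5400.00, centroid at (45.00, 90.00).
flange: A = 90 × 26 = 2340.00, centroid at (45.00, 193.00).
ΣA = 7740.00 mm²
ΣAx_c = (5400.00)(45.00) + (2340.00)(45.00) = 348300.00 mm³
ΣAy_c = (5400.00)(90.00) + (2340.00)(193.00) = 937620.00 mm³
x_c = 348300.00 / 7740.00 = 45.00 mm
y_c = 937620.00 / 7740.00 = 121.14 mm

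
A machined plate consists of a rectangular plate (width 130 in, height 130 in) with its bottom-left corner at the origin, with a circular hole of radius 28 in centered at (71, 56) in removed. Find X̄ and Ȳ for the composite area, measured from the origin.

X̄ = 63.98 in, Ȳ = 66.54 in

plate: A = 130 × 130 = 16900.00, centroid at (65.00, 65.00).
hole: A = −π·28² = -2463.01, centroid at (71.00, 56.00).
ΣA = 14436.99 in²
ΣAX̄ = (16900.00)(65.00) + (-2463.01)(71.00) = 923626.39 in³
ΣAȲ = (16900.00)(65.00) + (-2463.01)(56.00) = 960571.52 in³
X̄ = 923626.39 / 14436.99 = 63.98 in
Ȳ = 960571.52 / 14436.99 = 66.54 in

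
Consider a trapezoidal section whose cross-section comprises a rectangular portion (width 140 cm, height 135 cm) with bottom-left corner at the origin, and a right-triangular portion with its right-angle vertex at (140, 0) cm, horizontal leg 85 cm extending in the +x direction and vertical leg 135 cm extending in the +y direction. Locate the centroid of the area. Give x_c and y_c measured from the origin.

x_c = 92.90 cm, y_c = 62.26 cm

rectangular portion: A = 140 × 135 = 18900.00, centroid at (70.00, 67.50).
triangular portion: A = ½·85·135 = 5737.50, centroid at (168.33, 45.00).
ΣA = 24637.50 cm², ΣAx_c = 2288812.50 cm³, ΣAy_c = 1533937.50 cm³.
x_c = 2288812.50/24637.50 = 92.90 cm; y_c = 1533937.50/24637.50 = 62.26 cm.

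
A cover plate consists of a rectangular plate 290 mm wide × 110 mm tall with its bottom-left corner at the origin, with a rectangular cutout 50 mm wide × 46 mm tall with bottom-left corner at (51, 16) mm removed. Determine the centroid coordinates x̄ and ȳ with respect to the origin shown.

plate: A = 290 × 110 = 31900.00, centroid at (145.00, 55.00).
hole: A = −(50 × 46) = -2300.00, centroid at (76.00, 39.00).
ΣA = 29600.00 mm²
ΣAx̄ = (31900.00)(145.00) + (-2300.00)(76.00) = 4450700.00 mm³
ΣAȳ = (31900.00)(55.00) + (-2300.00)(39.00) = 1664800.00 mm³
x̄ = 4450700.00 / 29600.00 = 150.36 mm
ȳ = 1664800.00 / 29600.00 = 56.24 mm

x̄ = 150.36 mm, ȳ = 56.24 mm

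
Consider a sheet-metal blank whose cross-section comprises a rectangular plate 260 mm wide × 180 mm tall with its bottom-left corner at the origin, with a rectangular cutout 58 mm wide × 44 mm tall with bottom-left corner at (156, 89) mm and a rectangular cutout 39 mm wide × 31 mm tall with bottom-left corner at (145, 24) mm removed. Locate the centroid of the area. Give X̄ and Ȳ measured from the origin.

plate: A = 260 × 180 = 46800.00, centroid at (130.00, 90.00).
hole 1: A = −(58 × 44) = -2552.00, centroid at (185.00, 111.00).
hole 2: A = −(39 × 31) = -1209.00, centroid at (164.50, 39.50).
ΣA = 43039.00 mm², ΣAX̄ = 5412999.50 mm³, ΣAȲ = 3880972.50 mm³.
X̄ = 5412999.50/43039.00 = 125.77 mm; Ȳ = 3880972.50/43039.00 = 90.17 mm.

X̄ = 125.77 mm, Ȳ = 90.17 mm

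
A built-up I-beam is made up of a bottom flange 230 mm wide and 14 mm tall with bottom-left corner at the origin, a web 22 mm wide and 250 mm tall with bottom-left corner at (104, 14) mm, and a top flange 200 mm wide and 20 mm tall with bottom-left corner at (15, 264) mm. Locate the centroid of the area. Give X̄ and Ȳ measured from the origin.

X̄ = 115.00 mm, Ȳ = 148.04 mm

Part | A | x̄ᵢ | ȳᵢ | A·x̄ᵢ | A·ȳᵢ
bottom flange | 3220.00 | 115.00 | 7.00 | 370300.00 | 22540.00
web | 5500.00 | 115.00 | 139.00 | 632500.00 | 764500.00
top flange | 4000.00 | 115.00 | 274.00 | 460000.00 | 1096000.00
Σ | 12720.00 |  |  | 1462800.00 | 1883040.00
X̄ = 1462800.00 / 12720.00 = 115.00 mm
Ȳ = 1883040.00 / 12720.00 = 148.04 mm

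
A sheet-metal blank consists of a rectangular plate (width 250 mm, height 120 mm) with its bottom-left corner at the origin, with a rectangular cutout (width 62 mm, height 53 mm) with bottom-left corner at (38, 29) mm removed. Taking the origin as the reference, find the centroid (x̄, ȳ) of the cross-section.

x̄ = 131.89 mm, ȳ = 60.55 mm

Part | A | x̄ᵢ | ȳᵢ | A·x̄ᵢ | A·ȳᵢ
plate | 30000.00 | 125.00 | 60.00 | 3750000.00 | 1800000.00
hole | -3286.00 | 69.00 | 55.50 | -226734.00 | -182373.00
Σ | 26714.00 |  |  | 3523266.00 | 1617627.00
x̄ = 3523266.00 / 26714.00 = 131.89 mm
ȳ = 1617627.00 / 26714.00 = 60.55 mm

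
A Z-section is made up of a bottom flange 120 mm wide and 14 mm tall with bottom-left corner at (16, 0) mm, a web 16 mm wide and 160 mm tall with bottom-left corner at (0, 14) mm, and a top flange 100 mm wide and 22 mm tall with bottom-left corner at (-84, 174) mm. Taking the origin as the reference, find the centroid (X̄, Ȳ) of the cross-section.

bottom flange: A = 120 × 14 = 1680.00, centroid at (76.00, 7.00).
web: A = 16 × 160 = 2560.00, centroid at (8.00, 94.00).
top flange: A = 100 × 22 = 2200.00, centroid at (-34.00, 185.00).
ΣA = 6440.00 mm²
ΣAX̄ = (1680.00)(76.00) + (2560.00)(8.00) + (2200.00)(-34.00) = 73360.00 mm³
ΣAȲ = (1680.00)(7.00) + (2560.00)(94.00) + (2200.00)(185.00) = 659400.00 mm³
X̄ = 73360.00 / 6440.00 = 11.39 mm
Ȳ = 659400.00 / 6440.00 = 102.39 mm

X̄ = 11.39 mm, Ȳ = 102.39 mm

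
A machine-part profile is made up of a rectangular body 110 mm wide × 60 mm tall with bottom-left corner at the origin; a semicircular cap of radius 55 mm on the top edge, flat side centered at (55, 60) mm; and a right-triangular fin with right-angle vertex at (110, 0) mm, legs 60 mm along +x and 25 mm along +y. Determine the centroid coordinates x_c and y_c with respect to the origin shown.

x_c = 59.65 mm, y_c = 49.60 mm

rectangular body: A = 110 × 60 = 6600.00, centroid at (55.00, 30.00).
semicircular top: A = ½π·55² = 4751.66, centroid at (55.00, 83.34).
triangular fin: A = ½·60·25 = 750.00, centroid at (130.00, 8.33).
ΣA = 12101.66 mm², ΣAx_c = 721841.24 mm³, ΣAy_c = 600266.20 mm³.
x_c = 721841.24/12101.66 = 59.65 mm; y_c = 600266.20/12101.66 = 49.60 mm.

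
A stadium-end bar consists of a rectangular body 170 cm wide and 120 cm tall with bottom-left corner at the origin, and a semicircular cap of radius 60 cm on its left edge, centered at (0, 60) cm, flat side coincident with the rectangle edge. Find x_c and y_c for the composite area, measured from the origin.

Part | A | x̄ᵢ | ȳᵢ | A·x̄ᵢ | A·ȳᵢ
rectangular body | 20400.00 | 85.00 | 60.00 | 1734000.00 | 1224000.00
semicircular end | 5654.87 | -25.46 | 60.00 | -144000.00 | 339292.01
Σ | 26054.87 |  |  | 1590000.00 | 1563292.01
x_c = 1590000.00 / 26054.87 = 61.03 cm
y_c = 1563292.01 / 26054.87 = 60.00 cm

x_c = 61.03 cm, y_c = 60.00 cm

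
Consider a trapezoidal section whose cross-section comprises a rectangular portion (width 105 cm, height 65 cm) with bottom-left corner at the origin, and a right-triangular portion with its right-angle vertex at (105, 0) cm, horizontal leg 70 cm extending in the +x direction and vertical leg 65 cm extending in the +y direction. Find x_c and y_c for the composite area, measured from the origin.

x_c = 71.46 cm, y_c = 29.79 cm

rectangular portion: A = 105 × 65 = 6825.00, centroid at (52.50, 32.50).
triangular portion: A = ½·70·65 = 2275.00, centroid at (128.33, 21.67).
ΣA = 9100.00 cm², ΣAx_c = 650270.83 cm³, ΣAy_c = 271104.17 cm³.
x_c = 650270.83/9100.00 = 71.46 cm; y_c = 271104.17/9100.00 = 29.79 cm.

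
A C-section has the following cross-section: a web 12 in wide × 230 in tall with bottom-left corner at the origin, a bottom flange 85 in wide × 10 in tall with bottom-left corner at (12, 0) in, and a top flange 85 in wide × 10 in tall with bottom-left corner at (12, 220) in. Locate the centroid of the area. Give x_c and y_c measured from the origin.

x_c = 24.49 in, y_c = 115.00 in

Part | A | x̄ᵢ | ȳᵢ | A·x̄ᵢ | A·ȳᵢ
web | 2760.00 | 6.00 | 115.00 | 16560.00 | 317400.00
bottom flange | 850.00 | 54.50 | 5.00 | 46325.00 | 4250.00
top flange | 850.00 | 54.50 | 225.00 | 46325.00 | 191250.00
Σ | 4460.00 |  |  | 109210.00 | 512900.00
x_c = 109210.00 / 4460.00 = 24.49 in
y_c = 512900.00 / 4460.00 = 115.00 in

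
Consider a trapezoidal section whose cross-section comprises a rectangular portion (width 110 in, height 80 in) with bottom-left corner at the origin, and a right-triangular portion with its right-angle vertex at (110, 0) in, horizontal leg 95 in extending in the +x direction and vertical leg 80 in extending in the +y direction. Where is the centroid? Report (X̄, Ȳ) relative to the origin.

X̄ = 81.14 in, Ȳ = 35.98 in

rectangular portion: A = 110 × 80 = 8800.00, centroid at (55.00, 40.00).
triangular portion: A = ½·95·80 = 3800.00, centroid at (141.67, 26.67).
ΣA = 12600.00 in²
ΣAX̄ = (8800.00)(55.00) + (3800.00)(141.67) = 1022333.33 in³
ΣAȲ = (8800.00)(40.00) + (3800.00)(26.67) = 453333.33 in³
X̄ = 1022333.33 / 12600.00 = 81.14 in
Ȳ = 453333.33 / 12600.00 = 35.98 in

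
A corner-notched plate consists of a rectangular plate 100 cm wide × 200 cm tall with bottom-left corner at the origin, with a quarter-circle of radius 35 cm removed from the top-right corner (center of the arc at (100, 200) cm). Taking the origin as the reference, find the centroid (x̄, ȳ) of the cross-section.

plate: A = 100 × 200 = 20000.00, centroid at (50.00, 100.00).
removed quarter-circle: A = −¼π·35² = -962.11, centroid at (85.15, 185.15).
ΣA = 19037.89 cm², ΣAx̄ = 918080.39 cm³, ΣAȳ = 1821869.12 cm³.
x̄ = 918080.39/19037.89 = 48.22 cm; ȳ = 1821869.12/19037.89 = 95.70 cm.

x̄ = 48.22 cm, ȳ = 95.70 cm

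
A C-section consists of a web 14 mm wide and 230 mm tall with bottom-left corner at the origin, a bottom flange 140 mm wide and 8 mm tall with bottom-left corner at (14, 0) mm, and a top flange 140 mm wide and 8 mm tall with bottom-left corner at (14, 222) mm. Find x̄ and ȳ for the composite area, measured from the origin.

Part | A | x̄ᵢ | ȳᵢ | A·x̄ᵢ | A·ȳᵢ
web | 3220.00 | 7.00 | 115.00 | 22540.00 | 370300.00
bottom flange | 1120.00 | 84.00 | 4.00 | 94080.00 | 4480.00
top flange | 1120.00 | 84.00 | 226.00 | 94080.00 | 253120.00
Σ | 5460.00 |  |  | 210700.00 | 627900.00
x̄ = 210700.00 / 5460.00 = 38.59 mm
ȳ = 627900.00 / 5460.00 = 115.00 mm

x̄ = 38.59 mm, ȳ = 115.00 mm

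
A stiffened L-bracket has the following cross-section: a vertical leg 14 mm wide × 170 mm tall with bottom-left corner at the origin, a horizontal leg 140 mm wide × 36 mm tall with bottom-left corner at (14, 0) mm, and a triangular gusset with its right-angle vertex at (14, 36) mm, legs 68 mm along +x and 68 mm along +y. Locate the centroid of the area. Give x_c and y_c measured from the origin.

x_c = 53.92 mm, y_c = 44.05 mm

vertical leg: A = 14 × 170 = 2380.00, centroid at (7.00, 85.00).
horizontal leg: A = 140 × 36 = 5040.00, centroid at (84.00, 18.00).
gusset: A = ½·68·68 = 2312.00, centroid at (36.67, 58.67).
ΣA = 9732.00 mm²
ΣAx_c = (2380.00)(7.00) + (5040.00)(84.00) + (2312.00)(36.67) = 524793.33 mm³
ΣAy_c = (2380.00)(85.00) + (5040.00)(18.00) + (2312.00)(58.67) = 428657.33 mm³
x_c = 524793.33 / 9732.00 = 53.92 mm
y_c = 428657.33 / 9732.00 = 44.05 mm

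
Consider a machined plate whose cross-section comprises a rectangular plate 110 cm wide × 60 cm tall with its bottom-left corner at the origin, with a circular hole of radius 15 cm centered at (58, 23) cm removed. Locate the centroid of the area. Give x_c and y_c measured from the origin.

Part | A | x̄ᵢ | ȳᵢ | A·x̄ᵢ | A·ȳᵢ
plate | 6600.00 | 55.00 | 30.00 | 363000.00 | 198000.00
hole | -706.86 | 58.00 | 23.00 | -40997.78 | -16257.74
Σ | 5893.14 |  |  | 322002.22 | 181742.26
x_c = 322002.22 / 5893.14 = 54.64 cm
y_c = 181742.26 / 5893.14 = 30.84 cm

x_c = 54.64 cm, y_c = 30.84 cm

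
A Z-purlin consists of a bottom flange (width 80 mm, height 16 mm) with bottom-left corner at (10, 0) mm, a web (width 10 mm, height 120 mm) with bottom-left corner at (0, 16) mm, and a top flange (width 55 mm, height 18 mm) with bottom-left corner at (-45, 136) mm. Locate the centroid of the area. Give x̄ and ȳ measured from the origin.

Part | A | x̄ᵢ | ȳᵢ | A·x̄ᵢ | A·ȳᵢ
bottom flange | 1280.00 | 50.00 | 8.00 | 64000.00 | 10240.00
web | 1200.00 | 5.00 | 76.00 | 6000.00 | 91200.00
top flange | 990.00 | -17.50 | 145.00 | -17325.00 | 143550.00
Σ | 3470.00 |  |  | 52675.00 | 244990.00
x̄ = 52675.00 / 3470.00 = 15.18 mm
ȳ = 244990.00 / 3470.00 = 70.60 mm

x̄ = 15.18 mm, ȳ = 70.60 mm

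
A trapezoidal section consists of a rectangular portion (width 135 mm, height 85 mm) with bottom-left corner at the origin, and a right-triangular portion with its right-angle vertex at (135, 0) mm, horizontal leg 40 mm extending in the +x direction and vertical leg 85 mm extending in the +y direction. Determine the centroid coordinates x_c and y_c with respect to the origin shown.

Part | A | x̄ᵢ | ȳᵢ | A·x̄ᵢ | A·ȳᵢ
rectangular portion | 11475.00 | 67.50 | 42.50 | 774562.50 | 487687.50
triangular portion | 1700.00 | 148.33 | 28.33 | 252166.67 | 48166.67
Σ | 13175.00 |  |  | 1026729.17 | 535854.17
x_c = 1026729.17 / 13175.00 = 77.93 mm
y_c = 535854.17 / 13175.00 = 40.67 mm

x_c = 77.93 mm, y_c = 40.67 mm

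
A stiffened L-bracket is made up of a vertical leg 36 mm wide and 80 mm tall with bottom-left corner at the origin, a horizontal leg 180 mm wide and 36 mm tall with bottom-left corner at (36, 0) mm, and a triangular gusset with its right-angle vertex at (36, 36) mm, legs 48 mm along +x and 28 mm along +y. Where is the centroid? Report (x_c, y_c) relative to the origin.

x_c = 90.04 mm, y_c = 26.15 mm

Part | A | x̄ᵢ | ȳᵢ | A·x̄ᵢ | A·ȳᵢ
vertical leg | 2880.00 | 18.00 | 40.00 | 51840.00 | 115200.00
horizontal leg | 6480.00 | 126.00 | 18.00 | 816480.00 | 116640.00
gusset | 672.00 | 52.00 | 45.33 | 34944.00 | 30464.00
Σ | 10032.00 |  |  | 903264.00 | 262304.00
x_c = 903264.00 / 10032.00 = 90.04 mm
y_c = 262304.00 / 10032.00 = 26.15 mm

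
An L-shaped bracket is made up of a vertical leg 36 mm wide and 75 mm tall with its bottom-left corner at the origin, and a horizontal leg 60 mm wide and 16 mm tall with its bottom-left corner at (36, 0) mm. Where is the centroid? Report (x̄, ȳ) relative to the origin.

Part | A | x̄ᵢ | ȳᵢ | A·x̄ᵢ | A·ȳᵢ
vertical leg | 2700.00 | 18.00 | 37.50 | 48600.00 | 101250.00
horizontal leg | 960.00 | 66.00 | 8.00 | 63360.00 | 7680.00
Σ | 3660.00 |  |  | 111960.00 | 108930.00
x̄ = 111960.00 / 3660.00 = 30.59 mm
ȳ = 108930.00 / 3660.00 = 29.76 mm

x̄ = 30.59 mm, ȳ = 29.76 mm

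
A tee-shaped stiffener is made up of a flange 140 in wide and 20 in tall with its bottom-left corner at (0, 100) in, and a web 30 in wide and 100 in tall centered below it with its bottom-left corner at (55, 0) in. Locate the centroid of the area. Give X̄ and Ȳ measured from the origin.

X̄ = 70.00 in, Ȳ = 78.97 in

web: A = 30 × 100 = 3000.00, centroid at (70.00, 50.00).
flange: A = 140 × 20 = 2800.00, centroid at (70.00, 110.00).
ΣA = 5800.00 in²
ΣAX̄ = (3000.00)(70.00) + (2800.00)(70.00) = 406000.00 in³
ΣAȲ = (3000.00)(50.00) + (2800.00)(110.00) = 458000.00 in³
X̄ = 406000.00 / 5800.00 = 70.00 in
Ȳ = 458000.00 / 5800.00 = 78.97 in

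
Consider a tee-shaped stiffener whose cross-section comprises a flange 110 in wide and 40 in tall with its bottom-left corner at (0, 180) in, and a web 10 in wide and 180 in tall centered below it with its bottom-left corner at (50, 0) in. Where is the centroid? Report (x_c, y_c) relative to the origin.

x_c = 55.00 in, y_c = 168.06 in

web: A = 10 × 180 = 1800.00, centroid at (55.00, 90.00).
flange: A = 110 × 40 = 4400.00, centroid at (55.00, 200.00).
ΣA = 6200.00 in²
ΣAx_c = (1800.00)(55.00) + (4400.00)(55.00) = 341000.00 in³
ΣAy_c = (1800.00)(90.00) + (4400.00)(200.00) = 1042000.00 in³
x_c = 341000.00 / 6200.00 = 55.00 in
y_c = 1042000.00 / 6200.00 = 168.06 in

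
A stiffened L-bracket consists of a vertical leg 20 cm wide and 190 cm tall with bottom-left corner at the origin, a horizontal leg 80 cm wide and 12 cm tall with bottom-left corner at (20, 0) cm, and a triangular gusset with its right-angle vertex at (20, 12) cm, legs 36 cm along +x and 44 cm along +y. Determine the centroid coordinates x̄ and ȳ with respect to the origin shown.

x̄ = 21.78 cm, ȳ = 69.86 cm

vertical leg: A = 20 × 190 = 3800.00, centroid at (10.00, 95.00).
horizontal leg: A = 80 × 12 = 960.00, centroid at (60.00, 6.00).
gusset: A = ½·36·44 = 792.00, centroid at (32.00, 26.67).
ΣA = 5552.00 cm²
ΣAx̄ = (3800.00)(10.00) + (960.00)(60.00) + (792.00)(32.00) = 120944.00 cm³
ΣAȳ = (3800.00)(95.00) + (960.00)(6.00) + (792.00)(26.67) = 387880.00 cm³
x̄ = 120944.00 / 5552.00 = 21.78 cm
ȳ = 387880.00 / 5552.00 = 69.86 cm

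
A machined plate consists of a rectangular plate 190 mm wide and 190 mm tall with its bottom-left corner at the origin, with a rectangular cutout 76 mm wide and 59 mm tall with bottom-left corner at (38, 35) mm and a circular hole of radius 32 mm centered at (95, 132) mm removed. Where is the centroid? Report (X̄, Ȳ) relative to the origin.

X̄ = 98.00 mm, Ȳ = 95.62 mm

plate: A = 190 × 190 = 36100.00, centroid at (95.00, 95.00).
hole 1: A = −(76 × 59) = -4484.00, centroid at (76.00, 64.50).
hole 2: A = −π·32² = -3216.99, centroid at (95.00, 132.00).
ΣA = 28399.01 mm²
ΣAX̄ = (36100.00)(95.00) + (-4484.00)(76.00) + (-3216.99)(95.00) = 2783101.87 mm³
ΣAȲ = (36100.00)(95.00) + (-4484.00)(64.50) + (-3216.99)(132.00) = 2715639.20 mm³
X̄ = 2783101.87 / 28399.01 = 98.00 mm
Ȳ = 2715639.20 / 28399.01 = 95.62 mm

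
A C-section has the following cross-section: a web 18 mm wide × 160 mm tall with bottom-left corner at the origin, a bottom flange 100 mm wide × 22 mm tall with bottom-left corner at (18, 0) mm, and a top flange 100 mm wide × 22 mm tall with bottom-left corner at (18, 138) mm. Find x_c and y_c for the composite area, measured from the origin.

Part | A | x̄ᵢ | ȳᵢ | A·x̄ᵢ | A·ȳᵢ
web | 2880.00 | 9.00 | 80.00 | 25920.00 | 230400.00
bottom flange | 2200.00 | 68.00 | 11.00 | 149600.00 | 24200.00
top flange | 2200.00 | 68.00 | 149.00 | 149600.00 | 327800.00
Σ | 7280.00 |  |  | 325120.00 | 582400.00
x_c = 325120.00 / 7280.00 = 44.66 mm
y_c = 582400.00 / 7280.00 = 80.00 mm

x_c = 44.66 mm, y_c = 80.00 mm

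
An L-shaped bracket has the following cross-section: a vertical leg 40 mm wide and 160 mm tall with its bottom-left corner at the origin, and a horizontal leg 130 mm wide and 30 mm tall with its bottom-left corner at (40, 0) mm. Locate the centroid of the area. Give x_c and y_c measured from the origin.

x_c = 52.18 mm, y_c = 55.39 mm

vertical leg: A = 40 × 160 = 6400.00, centroid at (20.00, 80.00).
horizontal leg: A = 130 × 30 = 3900.00, centroid at (105.00, 15.00).
ΣA = 10300.00 mm²
ΣAx_c = (6400.00)(20.00) + (3900.00)(105.00) = 537500.00 mm³
ΣAy_c = (6400.00)(80.00) + (3900.00)(15.00) = 570500.00 mm³
x_c = 537500.00 / 10300.00 = 52.18 mm
y_c = 570500.00 / 10300.00 = 55.39 mm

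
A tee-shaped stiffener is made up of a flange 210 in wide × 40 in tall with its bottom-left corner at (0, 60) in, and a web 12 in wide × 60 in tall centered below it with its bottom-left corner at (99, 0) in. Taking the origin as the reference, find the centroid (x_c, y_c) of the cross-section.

Part | A | x̄ᵢ | ȳᵢ | A·x̄ᵢ | A·ȳᵢ
web | 720.00 | 105.00 | 30.00 | 75600.00 | 21600.00
flange | 8400.00 | 105.00 | 80.00 | 882000.00 | 672000.00
Σ | 9120.00 |  |  | 957600.00 | 693600.00
x_c = 957600.00 / 9120.00 = 105.00 in
y_c = 693600.00 / 9120.00 = 76.05 in

x_c = 105.00 in, y_c = 76.05 in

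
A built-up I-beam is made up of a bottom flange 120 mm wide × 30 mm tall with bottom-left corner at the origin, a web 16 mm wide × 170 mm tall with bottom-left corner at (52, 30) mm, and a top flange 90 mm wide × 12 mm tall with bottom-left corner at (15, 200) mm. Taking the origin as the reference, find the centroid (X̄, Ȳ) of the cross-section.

bottom flange: A = 120 × 30 = 3600.00, centroid at (60.00, 15.00).
web: A = 16 × 170 = 2720.00, centroid at (60.00, 115.00).
top flange: A = 90 × 12 = 1080.00, centroid at (60.00, 206.00).
ΣA = 7400.00 mm², ΣAX̄ = 444000.00 mm³, ΣAȲ = 589280.00 mm³.
X̄ = 444000.00/7400.00 = 60.00 mm; Ȳ = 589280.00/7400.00 = 79.63 mm.

X̄ = 60.00 mm, Ȳ = 79.63 mm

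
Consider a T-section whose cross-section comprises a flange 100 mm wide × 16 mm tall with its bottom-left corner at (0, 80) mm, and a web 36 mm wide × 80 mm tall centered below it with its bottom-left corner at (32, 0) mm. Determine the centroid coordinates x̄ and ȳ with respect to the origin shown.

x̄ = 50.00 mm, ȳ = 57.14 mm

Part | A | x̄ᵢ | ȳᵢ | A·x̄ᵢ | A·ȳᵢ
web | 2880.00 | 50.00 | 40.00 | 144000.00 | 115200.00
flange | 1600.00 | 50.00 | 88.00 | 80000.00 | 140800.00
Σ | 4480.00 |  |  | 224000.00 | 256000.00
x̄ = 224000.00 / 4480.00 = 50.00 mm
ȳ = 256000.00 / 4480.00 = 57.14 mm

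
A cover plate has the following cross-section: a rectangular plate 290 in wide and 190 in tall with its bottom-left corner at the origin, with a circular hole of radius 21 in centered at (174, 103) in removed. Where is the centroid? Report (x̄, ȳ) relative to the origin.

x̄ = 144.25 in, ȳ = 94.79 in

Part | A | x̄ᵢ | ȳᵢ | A·x̄ᵢ | A·ȳᵢ
plate | 55100.00 | 145.00 | 95.00 | 7989500.00 | 5234500.00
hole | -1385.44 | 174.00 | 103.00 | -241066.97 | -142700.56
Σ | 53714.56 |  |  | 7748433.03 | 5091799.44
x̄ = 7748433.03 / 53714.56 = 144.25 in
ȳ = 5091799.44 / 53714.56 = 94.79 in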